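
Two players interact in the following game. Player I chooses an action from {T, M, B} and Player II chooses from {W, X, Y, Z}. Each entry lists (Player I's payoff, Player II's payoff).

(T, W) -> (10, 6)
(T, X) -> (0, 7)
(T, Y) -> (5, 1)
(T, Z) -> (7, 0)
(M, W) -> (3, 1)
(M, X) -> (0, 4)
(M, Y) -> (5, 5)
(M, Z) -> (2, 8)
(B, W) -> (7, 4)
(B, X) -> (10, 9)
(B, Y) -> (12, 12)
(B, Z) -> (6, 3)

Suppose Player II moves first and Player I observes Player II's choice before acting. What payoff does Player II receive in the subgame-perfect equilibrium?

Work backward from Player I's decision.
- W: Player I compares 10, 3, 7 and picks T; Player II would get 6.
- X: Player I compares 0, 0, 10 and picks B; Player II would get 9.
- Y: Player I compares 5, 5, 12 and picks B; Player II would get 12.
- Z: Player I compares 7, 2, 6 and picks T; Player II would get 0.
Maximizing over 6, 9, 12, 0, Player II chooses Y. Subgame-perfect outcome: (B, Y) with payoffs (12, 12).

12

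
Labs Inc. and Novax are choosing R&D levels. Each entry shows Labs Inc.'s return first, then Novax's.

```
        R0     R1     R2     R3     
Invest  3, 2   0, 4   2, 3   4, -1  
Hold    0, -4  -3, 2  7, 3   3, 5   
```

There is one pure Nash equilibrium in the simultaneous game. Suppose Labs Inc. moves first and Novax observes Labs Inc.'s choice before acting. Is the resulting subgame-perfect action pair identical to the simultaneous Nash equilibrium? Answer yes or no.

no

Backward induction with Labs Inc. moving first.
- Invest: BR = R1, leader payoff 0.
- Hold: BR = R3, leader payoff 3.
Labs Inc.'s induced payoffs are 0, 3, so Labs Inc. commits to Hold. Subgame-perfect outcome: (Hold, R3) with payoffs (3, 5).
Now find the simultaneous Nash equilibrium.
Labs Inc.'s best replies: R0→Invest; R1→Invest; R2→Hold; R3→Invest.
Novax's best replies: Invest→R1; Hold→R3.
Only (Invest, R1) has each player best-responding; Nash payoffs (0, 4).
Sequential outcome (Hold, R3) differs from the Nash profile (Invest, R1).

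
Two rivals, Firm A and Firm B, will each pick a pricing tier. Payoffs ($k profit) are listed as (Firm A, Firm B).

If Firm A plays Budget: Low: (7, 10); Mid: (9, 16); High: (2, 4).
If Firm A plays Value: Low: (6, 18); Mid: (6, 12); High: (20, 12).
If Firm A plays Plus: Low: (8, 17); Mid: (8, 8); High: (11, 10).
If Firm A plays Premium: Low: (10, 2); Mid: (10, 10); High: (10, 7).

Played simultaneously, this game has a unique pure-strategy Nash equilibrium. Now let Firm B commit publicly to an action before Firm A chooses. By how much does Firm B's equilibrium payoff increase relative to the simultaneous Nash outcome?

2

Backward induction with Firm B moving first.
- Low: Firm A compares 7, 6, 8, 10 and picks Premium; Firm B would get 2.
- Mid: Firm A compares 9, 6, 8, 10 and picks Premium; Firm B would get 10.
- High: Firm A compares 2, 20, 11, 10 and picks Value; Firm B would get 12.
Among 2, 10, 12, the best is 12 at High. Subgame-perfect outcome: (Value, High) with payoffs (20, 12).
Under simultaneous play:
Firm A's best replies: Low→Premium; Mid→Premium; High→Value.
Firm B's best replies: Budget→Mid; Value→Low; Plus→Low; Premium→Mid.
Only (Premium, Mid) has each player best-responding; Nash payoffs (10, 10).
Firm B's commitment gain: 12 − 10 = 2.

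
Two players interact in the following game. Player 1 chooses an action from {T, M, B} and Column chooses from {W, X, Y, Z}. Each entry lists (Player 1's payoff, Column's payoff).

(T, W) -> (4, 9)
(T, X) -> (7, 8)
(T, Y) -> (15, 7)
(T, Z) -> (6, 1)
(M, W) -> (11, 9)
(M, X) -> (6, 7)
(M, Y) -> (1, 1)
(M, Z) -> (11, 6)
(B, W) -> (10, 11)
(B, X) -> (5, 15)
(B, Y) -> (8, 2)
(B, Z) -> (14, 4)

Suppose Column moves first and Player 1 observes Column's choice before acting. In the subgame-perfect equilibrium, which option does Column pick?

W

Player 1 best-responds to each possible Column move:
- W: Player 1 compares 4, 11, 10 and picks M; Column would get 9.
- X: Player 1 compares 7, 6, 5 and picks T; Column would get 8.
- Y: Player 1 compares 15, 1, 8 and picks T; Column would get 7.
- Z: Player 1 compares 6, 11, 14 and picks B; Column would get 4.
Column's induced payoffs are 9, 8, 7, 4, so Column commits to W. Subgame-perfect outcome: (M, W) with payoffs (11, 9).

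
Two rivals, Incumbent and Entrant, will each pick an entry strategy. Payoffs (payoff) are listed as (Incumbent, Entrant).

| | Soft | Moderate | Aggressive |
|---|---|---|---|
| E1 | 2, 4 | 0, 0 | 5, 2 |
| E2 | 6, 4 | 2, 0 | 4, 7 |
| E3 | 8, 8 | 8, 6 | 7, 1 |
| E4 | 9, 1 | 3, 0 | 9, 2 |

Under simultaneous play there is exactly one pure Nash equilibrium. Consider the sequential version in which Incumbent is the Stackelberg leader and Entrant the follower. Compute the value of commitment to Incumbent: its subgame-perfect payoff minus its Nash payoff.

Work backward from Entrant's decision.
- E1: Entrant compares 4, 0, 2 and picks Soft; Incumbent would get 2.
- E2: Entrant compares 4, 0, 7 and picks Aggressive; Incumbent would get 4.
- E3: Entrant compares 8, 6, 1 and picks Soft; Incumbent would get 8.
- E4: Entrant compares 1, 0, 2 and picks Aggressive; Incumbent would get 9.
Incumbent's induced payoffs are 2, 4, 8, 9, so Incumbent commits to E4. Subgame-perfect outcome: (E4, Aggressive) with payoffs (9, 2).
Now find the simultaneous Nash equilibrium.
Incumbent's best replies: Soft→E4; Moderate→E3; Aggressive→E4.
Entrant's best replies: E1→Soft; E2→Aggressive; E3→Soft; E4→Aggressive.
The unique mutual best reply is (E4, Aggressive), giving (9, 2).
Incumbent's commitment gain: 9 − 9 = 0.

0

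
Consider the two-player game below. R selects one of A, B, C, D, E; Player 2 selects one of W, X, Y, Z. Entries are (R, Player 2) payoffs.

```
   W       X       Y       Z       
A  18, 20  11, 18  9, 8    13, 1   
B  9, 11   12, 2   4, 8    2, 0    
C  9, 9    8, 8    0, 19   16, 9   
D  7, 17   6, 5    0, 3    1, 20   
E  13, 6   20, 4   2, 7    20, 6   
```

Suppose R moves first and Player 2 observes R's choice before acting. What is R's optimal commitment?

Solve by backward induction (R leads).
- A: BR = W, leader payoff 18.
- B: BR = W, leader payoff 9.
- C: BR = Y, leader payoff 0.
- D: BR = Z, leader payoff 1.
- E: BR = Y, leader payoff 2.
Maximizing over 18, 9, 0, 1, 2, R chooses A. Subgame-perfect outcome: (A, W) with payoffs (18, 20).

A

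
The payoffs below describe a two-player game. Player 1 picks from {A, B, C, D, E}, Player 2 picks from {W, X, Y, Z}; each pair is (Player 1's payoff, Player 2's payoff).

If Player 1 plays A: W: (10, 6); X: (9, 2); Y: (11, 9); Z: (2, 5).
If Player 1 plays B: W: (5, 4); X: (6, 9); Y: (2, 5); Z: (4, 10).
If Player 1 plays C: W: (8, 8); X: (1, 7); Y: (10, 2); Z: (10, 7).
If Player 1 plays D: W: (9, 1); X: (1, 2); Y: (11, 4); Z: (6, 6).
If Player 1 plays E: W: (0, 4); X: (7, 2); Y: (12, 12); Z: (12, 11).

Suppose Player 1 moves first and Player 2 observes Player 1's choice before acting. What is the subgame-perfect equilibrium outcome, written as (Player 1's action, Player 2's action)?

Work backward from Player 2's decision.
- A → Player 2 plays Y (best of 6, 2, 9, 5); Player 1 gets 11.
- B → Player 2 plays Z (best of 4, 9, 5, 10); Player 1 gets 4.
- C → Player 2 plays W (best of 8, 7, 2, 7); Player 1 gets 8.
- D → Player 2 plays Z (best of 1, 2, 4, 6); Player 1 gets 6.
- E → Player 2 plays Y (best of 4, 2, 12, 11); Player 1 gets 12.
Among 11, 4, 8, 6, 12, the best is 12 at E. Subgame-perfect outcome: (E, Y) with payoffs (12, 12).

(E, Y)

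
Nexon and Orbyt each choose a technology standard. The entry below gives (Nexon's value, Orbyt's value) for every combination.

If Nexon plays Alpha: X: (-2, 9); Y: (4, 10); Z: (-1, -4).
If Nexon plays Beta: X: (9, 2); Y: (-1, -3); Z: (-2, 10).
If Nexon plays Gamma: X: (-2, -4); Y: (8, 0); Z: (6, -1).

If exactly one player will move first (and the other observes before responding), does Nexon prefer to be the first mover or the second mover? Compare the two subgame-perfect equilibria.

second

If Nexon leads: Orbyt's best replies are Alpha→Y, Beta→Z, Gamma→Y; Nexon's induced payoffs 4, -2, 8; outcome (Gamma, Y), payoffs (8, 0).
If Orbyt leads: Nexon's best replies are X→Beta, Y→Gamma, Z→Gamma; Orbyt's induced payoffs 2, 0, -1; outcome (Beta, X), payoffs (9, 2).
Nexon gets 8 moving first and 9 moving second, so Nexon prefers to move second.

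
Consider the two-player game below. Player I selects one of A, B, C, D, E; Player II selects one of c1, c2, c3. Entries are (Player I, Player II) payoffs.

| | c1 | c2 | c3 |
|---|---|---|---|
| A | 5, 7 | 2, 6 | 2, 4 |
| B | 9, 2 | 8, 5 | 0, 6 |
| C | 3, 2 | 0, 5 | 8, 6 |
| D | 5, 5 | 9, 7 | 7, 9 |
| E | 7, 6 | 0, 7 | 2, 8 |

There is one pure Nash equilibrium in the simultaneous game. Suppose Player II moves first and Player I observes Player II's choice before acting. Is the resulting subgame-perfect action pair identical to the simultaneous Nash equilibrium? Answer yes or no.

no

Work backward from Player I's decision.
- c1: BR = B, leader payoff 2.
- c2: BR = D, leader payoff 7.
- c3: BR = C, leader payoff 6.
Player II's induced payoffs are 2, 7, 6, so Player II commits to c2. Subgame-perfect outcome: (D, c2) with payoffs (9, 7).
For the simultaneous game, intersect best replies.
Player I's best replies: c1→B; c2→D; c3→C.
Player II's best replies: A→c1; B→c3; C→c3; D→c3; E→c3.
The unique mutual best reply is (C, c3), giving (8, 6).
Sequential outcome (D, c2) differs from the Nash profile (C, c3).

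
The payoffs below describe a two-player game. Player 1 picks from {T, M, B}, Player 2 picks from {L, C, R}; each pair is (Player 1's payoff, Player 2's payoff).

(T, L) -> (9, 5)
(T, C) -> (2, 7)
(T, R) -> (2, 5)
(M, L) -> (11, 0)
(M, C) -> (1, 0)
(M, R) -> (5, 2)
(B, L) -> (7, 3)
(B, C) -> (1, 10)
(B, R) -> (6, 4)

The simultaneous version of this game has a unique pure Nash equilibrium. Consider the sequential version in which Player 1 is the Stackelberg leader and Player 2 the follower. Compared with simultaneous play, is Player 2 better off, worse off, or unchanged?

worse off

Backward induction with Player 1 moving first.
- T: Player 2 compares 5, 7, 5 and picks C; Player 1 would get 2.
- M: Player 2 compares 0, 0, 2 and picks R; Player 1 would get 5.
- B: Player 2 compares 3, 10, 4 and picks C; Player 1 would get 1.
Among 2, 5, 1, the best is 5 at M. Subgame-perfect outcome: (M, R) with payoffs (5, 2).
For the simultaneous game, intersect best replies.
Player 1's best replies: L→M; C→T; R→B.
Player 2's best replies: T→C; M→R; B→C.
Only (T, C) has each player best-responding; Nash payoffs (2, 7).
Player 2 earns 2 sequentially versus 7 at the Nash outcome: worse off.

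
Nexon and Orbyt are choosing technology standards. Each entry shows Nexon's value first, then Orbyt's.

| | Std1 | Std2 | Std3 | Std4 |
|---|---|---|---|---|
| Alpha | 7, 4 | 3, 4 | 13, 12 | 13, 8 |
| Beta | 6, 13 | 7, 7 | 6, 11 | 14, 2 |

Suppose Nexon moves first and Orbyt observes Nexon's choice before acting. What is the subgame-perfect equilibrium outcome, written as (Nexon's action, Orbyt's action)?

(Alpha, Std3)

Work backward from Orbyt's decision.
- Alpha: BR = Std3, leader payoff 13.
- Beta: BR = Std1, leader payoff 6.
Maximizing over 13, 6, Nexon chooses Alpha. Subgame-perfect outcome: (Alpha, Std3) with payoffs (13, 12).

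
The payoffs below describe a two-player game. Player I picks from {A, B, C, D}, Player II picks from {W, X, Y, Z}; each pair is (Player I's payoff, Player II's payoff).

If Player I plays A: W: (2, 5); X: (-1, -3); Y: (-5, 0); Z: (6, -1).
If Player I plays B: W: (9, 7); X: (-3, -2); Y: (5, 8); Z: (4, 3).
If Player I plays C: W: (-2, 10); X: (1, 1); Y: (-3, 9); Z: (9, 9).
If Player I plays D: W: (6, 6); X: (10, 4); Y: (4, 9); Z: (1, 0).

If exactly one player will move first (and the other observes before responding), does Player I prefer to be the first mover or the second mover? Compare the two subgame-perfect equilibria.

If Player I leads: Player II's best replies are A→W, B→Y, C→W, D→Y; Player I's induced payoffs 2, 5, -2, 4; outcome (B, Y), payoffs (5, 8).
If Player II leads: Player I's best replies are W→B, X→D, Y→B, Z→C; Player II's induced payoffs 7, 4, 8, 9; outcome (C, Z), payoffs (9, 9).
Player I gets 5 moving first and 9 moving second, so Player I prefers to move second.

second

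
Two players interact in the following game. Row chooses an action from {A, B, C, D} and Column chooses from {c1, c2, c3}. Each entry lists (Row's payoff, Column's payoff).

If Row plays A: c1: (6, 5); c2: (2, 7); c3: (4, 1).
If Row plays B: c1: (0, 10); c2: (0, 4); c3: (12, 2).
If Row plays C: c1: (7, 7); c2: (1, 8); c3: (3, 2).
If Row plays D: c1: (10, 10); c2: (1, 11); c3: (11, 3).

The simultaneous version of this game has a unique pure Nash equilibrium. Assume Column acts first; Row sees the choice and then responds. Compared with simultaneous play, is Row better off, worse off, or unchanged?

better off

Row best-responds to each possible Column move:
- c1 → Row plays D (best of 6, 0, 7, 10); Column gets 10.
- c2 → Row plays A (best of 2, 0, 1, 1); Column gets 7.
- c3 → Row plays B (best of 4, 12, 3, 11); Column gets 2.
Among 10, 7, 2, the best is 10 at c1. Subgame-perfect outcome: (D, c1) with payoffs (10, 10).
For the simultaneous game, intersect best replies.
Row's best replies: c1→D; c2→A; c3→B.
Column's best replies: A→c2; B→c1; C→c2; D→c2.
The unique mutual best reply is (A, c2), giving (2, 7).
Row earns 10 sequentially versus 2 at the Nash outcome: better off.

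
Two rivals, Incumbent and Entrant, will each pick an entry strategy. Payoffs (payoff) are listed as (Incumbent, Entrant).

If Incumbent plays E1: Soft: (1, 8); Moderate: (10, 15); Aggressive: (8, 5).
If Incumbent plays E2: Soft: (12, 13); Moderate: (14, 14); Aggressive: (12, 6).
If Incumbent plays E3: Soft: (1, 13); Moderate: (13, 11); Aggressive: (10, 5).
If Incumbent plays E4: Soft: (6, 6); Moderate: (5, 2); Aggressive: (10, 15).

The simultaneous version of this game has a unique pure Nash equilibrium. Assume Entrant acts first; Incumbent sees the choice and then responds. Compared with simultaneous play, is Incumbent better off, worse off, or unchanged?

Solve by backward induction (Entrant leads).
- Soft: BR = E2, leader payoff 13.
- Moderate: BR = E2, leader payoff 14.
- Aggressive: BR = E2, leader payoff 6.
Entrant's induced payoffs are 13, 14, 6, so Entrant commits to Moderate. Subgame-perfect outcome: (E2, Moderate) with payoffs (14, 14).
Under simultaneous play:
Incumbent's best replies: Soft→E2; Moderate→E2; Aggressive→E2.
Entrant's best replies: E1→Moderate; E2→Moderate; E3→Soft; E4→Aggressive.
Only (E2, Moderate) has each player best-responding; Nash payoffs (14, 14).
Incumbent earns 14 sequentially versus 14 at the Nash outcome: unchanged.

unchanged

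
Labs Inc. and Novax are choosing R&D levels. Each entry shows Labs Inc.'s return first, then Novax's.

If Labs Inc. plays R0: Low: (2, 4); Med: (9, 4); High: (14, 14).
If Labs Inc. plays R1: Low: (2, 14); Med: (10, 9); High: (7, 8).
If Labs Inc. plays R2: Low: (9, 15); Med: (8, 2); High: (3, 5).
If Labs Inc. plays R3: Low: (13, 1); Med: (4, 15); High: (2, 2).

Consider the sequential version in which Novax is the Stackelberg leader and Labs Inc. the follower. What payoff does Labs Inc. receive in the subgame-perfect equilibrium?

Work backward from Labs Inc.'s decision.
- Low: Labs Inc. compares 2, 2, 9, 13 and picks R3; Novax would get 1.
- Med: Labs Inc. compares 9, 10, 8, 4 and picks R1; Novax would get 9.
- High: Labs Inc. compares 14, 7, 3, 2 and picks R0; Novax would get 14.
Novax's induced payoffs are 1, 9, 14, so Novax commits to High. Subgame-perfect outcome: (R0, High) with payoffs (14, 14).

14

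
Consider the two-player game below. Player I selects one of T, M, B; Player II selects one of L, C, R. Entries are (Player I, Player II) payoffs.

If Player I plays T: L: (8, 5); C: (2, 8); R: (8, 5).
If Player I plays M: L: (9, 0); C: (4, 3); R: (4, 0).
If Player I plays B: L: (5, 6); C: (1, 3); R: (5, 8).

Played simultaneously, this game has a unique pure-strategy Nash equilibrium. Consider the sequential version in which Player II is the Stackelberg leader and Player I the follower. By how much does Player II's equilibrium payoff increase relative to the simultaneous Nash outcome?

Solve by backward induction (Player II leads).
- L → Player I plays M (best of 8, 9, 5); Player II gets 0.
- C → Player I plays M (best of 2, 4, 1); Player II gets 3.
- R → Player I plays T (best of 8, 4, 5); Player II gets 5.
Player II's induced payoffs are 0, 3, 5, so Player II commits to R. Subgame-perfect outcome: (T, R) with payoffs (8, 5).
Now find the simultaneous Nash equilibrium.
Player I's best replies: L→M; C→M; R→T.
Player II's best replies: T→C; M→C; B→R.
The unique mutual best reply is (M, C), giving (4, 3).
Player II's commitment gain: 5 − 3 = 2.

2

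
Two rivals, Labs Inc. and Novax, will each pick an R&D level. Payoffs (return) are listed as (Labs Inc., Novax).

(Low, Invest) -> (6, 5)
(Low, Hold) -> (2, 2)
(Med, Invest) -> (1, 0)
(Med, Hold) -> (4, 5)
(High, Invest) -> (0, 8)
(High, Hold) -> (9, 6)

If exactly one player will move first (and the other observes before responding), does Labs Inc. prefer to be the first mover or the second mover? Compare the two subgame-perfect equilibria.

If Labs Inc. leads: Novax's best replies are Low→Invest, Med→Hold, High→Invest; Labs Inc.'s induced payoffs 6, 4, 0; outcome (Low, Invest), payoffs (6, 5).
If Novax leads: Labs Inc.'s best replies are Invest→Low, Hold→High; Novax's induced payoffs 5, 6; outcome (High, Hold), payoffs (9, 6).
Labs Inc. gets 6 moving first and 9 moving second, so Labs Inc. prefers to move second.

second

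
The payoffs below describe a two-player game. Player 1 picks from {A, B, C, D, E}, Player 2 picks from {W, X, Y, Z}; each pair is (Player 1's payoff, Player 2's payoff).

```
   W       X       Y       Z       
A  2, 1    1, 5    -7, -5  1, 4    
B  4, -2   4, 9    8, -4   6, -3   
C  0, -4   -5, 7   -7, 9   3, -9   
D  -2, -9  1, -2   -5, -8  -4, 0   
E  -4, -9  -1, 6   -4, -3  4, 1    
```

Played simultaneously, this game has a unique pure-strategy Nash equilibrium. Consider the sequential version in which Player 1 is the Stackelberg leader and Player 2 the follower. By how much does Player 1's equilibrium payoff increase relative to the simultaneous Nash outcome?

Work backward from Player 2's decision.
- A → Player 2 plays X (best of 1, 5, -5, 4); Player 1 gets 1.
- B → Player 2 plays X (best of -2, 9, -4, -3); Player 1 gets 4.
- C → Player 2 plays Y (best of -4, 7, 9, -9); Player 1 gets -7.
- D → Player 2 plays Z (best of -9, -2, -8, 0); Player 1 gets -4.
- E → Player 2 plays X (best of -9, 6, -3, 1); Player 1 gets -1.
Maximizing over 1, 4, -7, -4, -1, Player 1 chooses B. Subgame-perfect outcome: (B, X) with payoffs (4, 9).
Under simultaneous play:
Player 1's best replies: W→B; X→B; Y→B; Z→B.
Player 2's best replies: A→X; B→X; C→Y; D→Z; E→X.
The unique mutual best reply is (B, X), giving (4, 9).
Player 1's commitment gain: 4 − 4 = 0.

0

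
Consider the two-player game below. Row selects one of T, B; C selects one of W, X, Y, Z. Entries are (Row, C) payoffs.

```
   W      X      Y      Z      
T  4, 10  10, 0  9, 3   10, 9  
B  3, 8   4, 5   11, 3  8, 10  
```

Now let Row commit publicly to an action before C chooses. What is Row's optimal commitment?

B

C best-responds to each possible Row move:
- T: C compares 10, 0, 3, 9 and picks W; Row would get 4.
- B: C compares 8, 5, 3, 10 and picks Z; Row would get 8.
Maximizing over 4, 8, Row chooses B. Subgame-perfect outcome: (B, Z) with payoffs (8, 10).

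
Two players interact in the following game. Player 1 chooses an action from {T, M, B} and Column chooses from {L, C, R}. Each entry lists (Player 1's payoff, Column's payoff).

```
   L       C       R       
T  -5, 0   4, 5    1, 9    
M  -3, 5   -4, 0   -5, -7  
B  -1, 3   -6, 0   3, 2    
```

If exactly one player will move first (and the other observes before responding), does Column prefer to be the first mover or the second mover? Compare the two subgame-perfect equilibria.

second

If Player 1 leads: Column's best replies are T→R, M→L, B→L; Player 1's induced payoffs 1, -3, -1; outcome (T, R), payoffs (1, 9).
If Column leads: Player 1's best replies are L→B, C→T, R→B; Column's induced payoffs 3, 5, 2; outcome (T, C), payoffs (4, 5).
Column gets 5 moving first and 9 moving second, so Column prefers to move second.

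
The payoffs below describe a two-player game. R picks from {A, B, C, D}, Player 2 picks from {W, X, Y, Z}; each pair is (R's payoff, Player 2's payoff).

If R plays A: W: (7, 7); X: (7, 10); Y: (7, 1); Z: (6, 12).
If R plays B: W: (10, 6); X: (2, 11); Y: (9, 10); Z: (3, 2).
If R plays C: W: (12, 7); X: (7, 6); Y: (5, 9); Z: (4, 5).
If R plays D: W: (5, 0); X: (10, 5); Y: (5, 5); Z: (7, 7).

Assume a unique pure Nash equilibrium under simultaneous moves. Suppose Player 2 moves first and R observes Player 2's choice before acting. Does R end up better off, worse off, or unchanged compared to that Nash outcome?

Solve by backward induction (Player 2 leads).
- W: BR = C, leader payoff 7.
- X: BR = D, leader payoff 5.
- Y: BR = B, leader payoff 10.
- Z: BR = D, leader payoff 7.
Among 7, 5, 10, 7, the best is 10 at Y. Subgame-perfect outcome: (B, Y) with payoffs (9, 10).
Under simultaneous play:
R's best replies: W→C; X→D; Y→B; Z→D.
Player 2's best replies: A→Z; B→X; C→Y; D→Z.
Only (D, Z) has each player best-responding; Nash payoffs (7, 7).
R earns 9 sequentially versus 7 at the Nash outcome: better off.

better off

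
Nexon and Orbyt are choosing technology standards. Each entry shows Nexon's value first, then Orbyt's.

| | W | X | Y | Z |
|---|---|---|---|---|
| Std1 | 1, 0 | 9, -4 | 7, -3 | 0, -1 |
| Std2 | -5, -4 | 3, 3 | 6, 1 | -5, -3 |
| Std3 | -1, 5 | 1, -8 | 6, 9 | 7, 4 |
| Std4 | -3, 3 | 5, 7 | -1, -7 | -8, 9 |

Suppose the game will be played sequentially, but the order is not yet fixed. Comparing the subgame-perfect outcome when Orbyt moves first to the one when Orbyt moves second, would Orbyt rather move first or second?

If Nexon leads: Orbyt's best replies are Std1→W, Std2→X, Std3→Y, Std4→Z; Nexon's induced payoffs 1, 3, 6, -8; outcome (Std3, Y), payoffs (6, 9).
If Orbyt leads: Nexon's best replies are W→Std1, X→Std1, Y→Std1, Z→Std3; Orbyt's induced payoffs 0, -4, -3, 4; outcome (Std3, Z), payoffs (7, 4).
Orbyt gets 4 moving first and 9 moving second, so Orbyt prefers to move second.

second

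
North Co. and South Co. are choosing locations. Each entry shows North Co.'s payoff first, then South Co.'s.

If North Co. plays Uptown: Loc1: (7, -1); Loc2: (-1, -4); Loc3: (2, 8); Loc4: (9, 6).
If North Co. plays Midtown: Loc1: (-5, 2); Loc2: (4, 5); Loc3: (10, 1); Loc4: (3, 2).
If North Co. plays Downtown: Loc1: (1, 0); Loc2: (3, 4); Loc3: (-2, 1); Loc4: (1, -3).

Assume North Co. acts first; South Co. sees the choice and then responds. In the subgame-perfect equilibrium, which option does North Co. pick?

Solve by backward induction (North Co. leads).
- Uptown → South Co. plays Loc3 (best of -1, -4, 8, 6); North Co. gets 2.
- Midtown → South Co. plays Loc2 (best of 2, 5, 1, 2); North Co. gets 4.
- Downtown → South Co. plays Loc2 (best of 0, 4, 1, -3); North Co. gets 3.
Maximizing over 2, 4, 3, North Co. chooses Midtown. Subgame-perfect outcome: (Midtown, Loc2) with payoffs (4, 5).

Midtown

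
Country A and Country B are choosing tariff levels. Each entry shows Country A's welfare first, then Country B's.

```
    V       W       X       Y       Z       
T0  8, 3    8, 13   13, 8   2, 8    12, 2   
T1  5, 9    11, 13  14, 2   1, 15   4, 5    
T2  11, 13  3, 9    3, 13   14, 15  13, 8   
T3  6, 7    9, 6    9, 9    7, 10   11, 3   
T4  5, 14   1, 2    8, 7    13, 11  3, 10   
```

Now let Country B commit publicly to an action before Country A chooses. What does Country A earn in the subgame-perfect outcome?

Work backward from Country A's decision.
- V → Country A plays T2 (best of 8, 5, 11, 6, 5); Country B gets 13.
- W → Country A plays T1 (best of 8, 11, 3, 9, 1); Country B gets 13.
- X → Country A plays T1 (best of 13, 14, 3, 9, 8); Country B gets 2.
- Y → Country A plays T2 (best of 2, 1, 14, 7, 13); Country B gets 15.
- Z → Country A plays T2 (best of 12, 4, 13, 11, 3); Country B gets 8.
Maximizing over 13, 13, 2, 15, 8, Country B chooses Y. Subgame-perfect outcome: (T2, Y) with payoffs (14, 15).

14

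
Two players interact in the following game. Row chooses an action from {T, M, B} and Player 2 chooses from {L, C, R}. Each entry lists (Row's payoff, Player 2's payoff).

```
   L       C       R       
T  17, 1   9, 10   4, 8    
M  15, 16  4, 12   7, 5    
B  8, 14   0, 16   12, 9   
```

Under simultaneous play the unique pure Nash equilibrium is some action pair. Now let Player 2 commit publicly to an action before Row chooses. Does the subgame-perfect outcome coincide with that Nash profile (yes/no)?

Work backward from Row's decision.
- L → Row plays T (best of 17, 15, 8); Player 2 gets 1.
- C → Row plays T (best of 9, 4, 0); Player 2 gets 10.
- R → Row plays B (best of 4, 7, 12); Player 2 gets 9.
Among 1, 10, 9, the best is 10 at C. Subgame-perfect outcome: (T, C) with payoffs (9, 10).
For the simultaneous game, intersect best replies.
Row's best replies: L→T; C→T; R→B.
Player 2's best replies: T→C; M→L; B→C.
The unique mutual best reply is (T, C), giving (9, 10).
Sequential outcome (T, C) coincides with the Nash profile (T, C).

yes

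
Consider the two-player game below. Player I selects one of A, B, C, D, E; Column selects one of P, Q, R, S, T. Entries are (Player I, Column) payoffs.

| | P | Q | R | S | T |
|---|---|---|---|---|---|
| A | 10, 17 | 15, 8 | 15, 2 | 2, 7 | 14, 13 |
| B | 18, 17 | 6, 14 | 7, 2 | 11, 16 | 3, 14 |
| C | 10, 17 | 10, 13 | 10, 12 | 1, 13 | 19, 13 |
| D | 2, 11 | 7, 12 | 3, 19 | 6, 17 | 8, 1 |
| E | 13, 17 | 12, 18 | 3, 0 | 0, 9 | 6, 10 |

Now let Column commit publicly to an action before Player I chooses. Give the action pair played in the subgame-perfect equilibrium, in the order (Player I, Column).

Player I best-responds to each possible Column move:
- P → Player I plays B (best of 10, 18, 10, 2, 13); Column gets 17.
- Q → Player I plays A (best of 15, 6, 10, 7, 12); Column gets 8.
- R → Player I plays A (best of 15, 7, 10, 3, 3); Column gets 2.
- S → Player I plays B (best of 2, 11, 1, 6, 0); Column gets 16.
- T → Player I plays C (best of 14, 3, 19, 8, 6); Column gets 13.
Among 17, 8, 2, 16, 13, the best is 17 at P. Subgame-perfect outcome: (B, P) with payoffs (18, 17).

(B, P)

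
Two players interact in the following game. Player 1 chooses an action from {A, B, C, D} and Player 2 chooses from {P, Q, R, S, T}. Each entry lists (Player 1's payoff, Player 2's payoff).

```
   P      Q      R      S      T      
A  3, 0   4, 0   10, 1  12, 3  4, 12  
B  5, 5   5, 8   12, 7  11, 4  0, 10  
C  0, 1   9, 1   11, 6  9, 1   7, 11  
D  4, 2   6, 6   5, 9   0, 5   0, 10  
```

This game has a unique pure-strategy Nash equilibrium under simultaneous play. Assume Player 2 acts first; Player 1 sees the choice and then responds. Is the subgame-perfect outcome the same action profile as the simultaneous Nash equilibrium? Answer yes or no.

yes

Solve by backward induction (Player 2 leads).
- P → Player 1 plays B (best of 3, 5, 0, 4); Player 2 gets 5.
- Q → Player 1 plays C (best of 4, 5, 9, 6); Player 2 gets 1.
- R → Player 1 plays B (best of 10, 12, 11, 5); Player 2 gets 7.
- S → Player 1 plays A (best of 12, 11, 9, 0); Player 2 gets 3.
- T → Player 1 plays C (best of 4, 0, 7, 0); Player 2 gets 11.
Player 2's induced payoffs are 5, 1, 7, 3, 11, so Player 2 commits to T. Subgame-perfect outcome: (C, T) with payoffs (7, 11).
Now find the simultaneous Nash equilibrium.
Player 1's best replies: P→B; Q→C; R→B; S→A; T→C.
Player 2's best replies: A→T; B→T; C→T; D→T.
The unique mutual best reply is (C, T), giving (7, 11).
Sequential outcome (C, T) coincides with the Nash profile (C, T).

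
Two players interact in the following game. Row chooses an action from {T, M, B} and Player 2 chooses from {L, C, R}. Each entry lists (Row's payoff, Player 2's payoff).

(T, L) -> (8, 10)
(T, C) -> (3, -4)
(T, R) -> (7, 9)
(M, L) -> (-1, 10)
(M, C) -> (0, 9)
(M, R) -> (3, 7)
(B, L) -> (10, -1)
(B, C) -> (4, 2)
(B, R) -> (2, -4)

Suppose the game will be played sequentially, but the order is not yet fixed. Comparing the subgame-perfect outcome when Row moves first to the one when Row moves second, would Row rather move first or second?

If Row leads: Player 2's best replies are T→L, M→L, B→C; Row's induced payoffs 8, -1, 4; outcome (T, L), payoffs (8, 10).
If Player 2 leads: Row's best replies are L→B, C→B, R→T; Player 2's induced payoffs -1, 2, 9; outcome (T, R), payoffs (7, 9).
Row gets 8 moving first and 7 moving second, so Row prefers to move first.

first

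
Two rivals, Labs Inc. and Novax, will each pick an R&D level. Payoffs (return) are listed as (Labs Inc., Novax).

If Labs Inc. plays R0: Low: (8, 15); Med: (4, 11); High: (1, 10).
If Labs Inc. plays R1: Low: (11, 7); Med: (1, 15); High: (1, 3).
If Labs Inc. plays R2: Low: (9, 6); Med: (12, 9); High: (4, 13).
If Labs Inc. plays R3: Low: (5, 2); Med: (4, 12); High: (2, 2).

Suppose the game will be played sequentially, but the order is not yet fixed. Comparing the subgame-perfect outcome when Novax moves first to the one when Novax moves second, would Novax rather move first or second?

If Labs Inc. leads: Novax's best replies are R0→Low, R1→Med, R2→High, R3→Med; Labs Inc.'s induced payoffs 8, 1, 4, 4; outcome (R0, Low), payoffs (8, 15).
If Novax leads: Labs Inc.'s best replies are Low→R1, Med→R2, High→R2; Novax's induced payoffs 7, 9, 13; outcome (R2, High), payoffs (4, 13).
Novax gets 13 moving first and 15 moving second, so Novax prefers to move second.

second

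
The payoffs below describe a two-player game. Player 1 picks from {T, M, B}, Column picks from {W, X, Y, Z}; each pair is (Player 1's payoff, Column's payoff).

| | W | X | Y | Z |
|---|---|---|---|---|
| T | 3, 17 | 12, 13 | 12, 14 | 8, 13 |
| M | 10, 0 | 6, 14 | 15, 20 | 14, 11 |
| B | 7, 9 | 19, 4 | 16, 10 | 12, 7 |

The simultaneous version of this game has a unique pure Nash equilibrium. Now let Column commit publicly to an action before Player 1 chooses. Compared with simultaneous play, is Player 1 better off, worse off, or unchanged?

worse off

Solve by backward induction (Column leads).
- W → Player 1 plays M (best of 3, 10, 7); Column gets 0.
- X → Player 1 plays B (best of 12, 6, 19); Column gets 4.
- Y → Player 1 plays B (best of 12, 15, 16); Column gets 10.
- Z → Player 1 plays M (best of 8, 14, 12); Column gets 11.
Among 0, 4, 10, 11, the best is 11 at Z. Subgame-perfect outcome: (M, Z) with payoffs (14, 11).
Under simultaneous play:
Player 1's best replies: W→M; X→B; Y→B; Z→M.
Column's best replies: T→W; M→Y; B→Y.
Only (B, Y) has each player best-responding; Nash payoffs (16, 10).
Player 1 earns 14 sequentially versus 16 at the Nash outcome: worse off.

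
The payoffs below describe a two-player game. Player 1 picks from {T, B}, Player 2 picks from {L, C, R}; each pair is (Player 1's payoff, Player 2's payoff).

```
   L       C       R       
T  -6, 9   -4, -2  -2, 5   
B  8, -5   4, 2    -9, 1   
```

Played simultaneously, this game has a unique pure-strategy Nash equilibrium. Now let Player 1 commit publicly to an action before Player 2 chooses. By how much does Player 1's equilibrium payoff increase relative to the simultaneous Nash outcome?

0

Solve by backward induction (Player 1 leads).
- T: Player 2 compares 9, -2, 5 and picks L; Player 1 would get -6.
- B: Player 2 compares -5, 2, 1 and picks C; Player 1 would get 4.
Maximizing over -6, 4, Player 1 chooses B. Subgame-perfect outcome: (B, C) with payoffs (4, 2).
Under simultaneous play:
Player 1's best replies: L→B; C→B; R→T.
Player 2's best replies: T→L; B→C.
Only (B, C) has each player best-responding; Nash payoffs (4, 2).
Player 1's commitment gain: 4 − 4 = 0.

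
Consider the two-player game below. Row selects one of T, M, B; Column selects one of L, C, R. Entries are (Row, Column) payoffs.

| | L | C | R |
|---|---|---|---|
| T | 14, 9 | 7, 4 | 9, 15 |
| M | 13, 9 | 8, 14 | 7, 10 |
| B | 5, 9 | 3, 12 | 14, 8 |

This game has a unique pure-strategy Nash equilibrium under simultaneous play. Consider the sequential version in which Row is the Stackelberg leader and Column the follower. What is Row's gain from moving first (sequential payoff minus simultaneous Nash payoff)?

1

Work backward from Column's decision.
- T: BR = R, leader payoff 9.
- M: BR = C, leader payoff 8.
- B: BR = C, leader payoff 3.
Maximizing over 9, 8, 3, Row chooses T. Subgame-perfect outcome: (T, R) with payoffs (9, 15).
Under simultaneous play:
Row's best replies: L→T; C→M; R→B.
Column's best replies: T→R; M→C; B→C.
The unique mutual best reply is (M, C), giving (8, 14).
Row's commitment gain: 9 − 8 = 1.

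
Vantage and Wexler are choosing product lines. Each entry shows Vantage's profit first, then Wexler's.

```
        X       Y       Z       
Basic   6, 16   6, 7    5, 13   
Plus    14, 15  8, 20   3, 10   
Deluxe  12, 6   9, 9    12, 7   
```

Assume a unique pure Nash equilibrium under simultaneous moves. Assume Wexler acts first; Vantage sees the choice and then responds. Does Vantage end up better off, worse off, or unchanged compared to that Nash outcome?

Backward induction with Wexler moving first.
- X: BR = Plus, leader payoff 15.
- Y: BR = Deluxe, leader payoff 9.
- Z: BR = Deluxe, leader payoff 7.
Among 15, 9, 7, the best is 15 at X. Subgame-perfect outcome: (Plus, X) with payoffs (14, 15).
Now find the simultaneous Nash equilibrium.
Vantage's best replies: X→Plus; Y→Deluxe; Z→Deluxe.
Wexler's best replies: Basic→X; Plus→Y; Deluxe→Y.
Only (Deluxe, Y) has each player best-responding; Nash payoffs (9, 9).
Vantage earns 14 sequentially versus 9 at the Nash outcome: better off.

better off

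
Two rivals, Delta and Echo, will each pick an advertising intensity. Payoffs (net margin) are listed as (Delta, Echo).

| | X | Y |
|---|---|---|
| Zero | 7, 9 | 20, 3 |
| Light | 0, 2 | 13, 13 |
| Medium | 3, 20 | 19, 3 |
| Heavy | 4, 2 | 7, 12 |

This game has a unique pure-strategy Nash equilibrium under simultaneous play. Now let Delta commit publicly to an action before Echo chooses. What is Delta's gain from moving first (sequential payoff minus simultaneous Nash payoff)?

Solve by backward induction (Delta leads).
- Zero: Echo compares 9, 3 and picks X; Delta would get 7.
- Light: Echo compares 2, 13 and picks Y; Delta would get 13.
- Medium: Echo compares 20, 3 and picks X; Delta would get 3.
- Heavy: Echo compares 2, 12 and picks Y; Delta would get 7.
Delta's induced payoffs are 7, 13, 3, 7, so Delta commits to Light. Subgame-perfect outcome: (Light, Y) with payoffs (13, 13).
For the simultaneous game, intersect best replies.
Delta's best replies: X→Zero; Y→Zero.
Echo's best replies: Zero→X; Light→Y; Medium→X; Heavy→Y.
Only (Zero, X) has each player best-responding; Nash payoffs (7, 9).
Delta's commitment gain: 13 − 7 = 6.

6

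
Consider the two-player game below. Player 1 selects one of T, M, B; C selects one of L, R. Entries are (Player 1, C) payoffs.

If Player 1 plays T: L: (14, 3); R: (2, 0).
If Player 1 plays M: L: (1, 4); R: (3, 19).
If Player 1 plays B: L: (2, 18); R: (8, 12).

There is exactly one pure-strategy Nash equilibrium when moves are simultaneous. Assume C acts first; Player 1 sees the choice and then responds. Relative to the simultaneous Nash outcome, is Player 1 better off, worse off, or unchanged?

worse off

Solve by backward induction (C leads).
- L: BR = T, leader payoff 3.
- R: BR = B, leader payoff 12.
Among 3, 12, the best is 12 at R. Subgame-perfect outcome: (B, R) with payoffs (8, 12).
For the simultaneous game, intersect best replies.
Player 1's best replies: L→T; R→B.
C's best replies: T→L; M→R; B→L.
Only (T, L) has each player best-responding; Nash payoffs (14, 3).
Player 1 earns 8 sequentially versus 14 at the Nash outcome: worse off.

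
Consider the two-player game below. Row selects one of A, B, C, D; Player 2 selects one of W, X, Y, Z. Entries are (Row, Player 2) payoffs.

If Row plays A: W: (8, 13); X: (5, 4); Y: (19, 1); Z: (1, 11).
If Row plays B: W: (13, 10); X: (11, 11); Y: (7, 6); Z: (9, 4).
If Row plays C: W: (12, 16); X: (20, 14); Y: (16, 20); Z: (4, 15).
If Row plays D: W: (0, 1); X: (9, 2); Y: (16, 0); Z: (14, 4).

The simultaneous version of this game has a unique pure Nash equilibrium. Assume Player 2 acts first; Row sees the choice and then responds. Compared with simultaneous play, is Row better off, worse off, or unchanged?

better off

Backward induction with Player 2 moving first.
- W: BR = B, leader payoff 10.
- X: BR = C, leader payoff 14.
- Y: BR = A, leader payoff 1.
- Z: BR = D, leader payoff 4.
Among 10, 14, 1, 4, the best is 14 at X. Subgame-perfect outcome: (C, X) with payoffs (20, 14).
Under simultaneous play:
Row's best replies: W→B; X→C; Y→A; Z→D.
Player 2's best replies: A→W; B→X; C→Y; D→Z.
Only (D, Z) has each player best-responding; Nash payoffs (14, 4).
Row earns 20 sequentially versus 14 at the Nash outcome: better off.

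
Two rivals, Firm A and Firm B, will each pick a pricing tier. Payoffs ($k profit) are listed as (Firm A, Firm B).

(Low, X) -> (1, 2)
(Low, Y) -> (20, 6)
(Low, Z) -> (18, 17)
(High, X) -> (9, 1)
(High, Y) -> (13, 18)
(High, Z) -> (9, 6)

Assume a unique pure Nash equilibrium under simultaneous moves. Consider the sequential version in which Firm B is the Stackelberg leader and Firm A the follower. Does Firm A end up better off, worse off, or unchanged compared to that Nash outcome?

Work backward from Firm A's decision.
- X → Firm A plays High (best of 1, 9); Firm B gets 1.
- Y → Firm A plays Low (best of 20, 13); Firm B gets 6.
- Z → Firm A plays Low (best of 18, 9); Firm B gets 17.
Firm B's induced payoffs are 1, 6, 17, so Firm B commits to Z. Subgame-perfect outcome: (Low, Z) with payoffs (18, 17).
Now find the simultaneous Nash equilibrium.
Firm A's best replies: X→High; Y→Low; Z→Low.
Firm B's best replies: Low→Z; High→Y.
The unique mutual best reply is (Low, Z), giving (18, 17).
Firm A earns 18 sequentially versus 18 at the Nash outcome: unchanged.

unchanged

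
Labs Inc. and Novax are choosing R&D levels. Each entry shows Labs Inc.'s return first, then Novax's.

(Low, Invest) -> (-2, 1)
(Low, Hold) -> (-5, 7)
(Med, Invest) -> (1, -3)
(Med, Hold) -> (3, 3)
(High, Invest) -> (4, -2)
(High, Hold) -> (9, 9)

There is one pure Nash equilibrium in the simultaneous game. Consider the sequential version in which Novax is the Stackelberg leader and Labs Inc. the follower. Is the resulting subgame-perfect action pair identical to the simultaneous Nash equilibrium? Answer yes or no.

Solve by backward induction (Novax leads).
- Invest: BR = High, leader payoff -2.
- Hold: BR = High, leader payoff 9.
Novax's induced payoffs are -2, 9, so Novax commits to Hold. Subgame-perfect outcome: (High, Hold) with payoffs (9, 9).
For the simultaneous game, intersect best replies.
Labs Inc.'s best replies: Invest→High; Hold→High.
Novax's best replies: Low→Hold; Med→Hold; High→Hold.
The unique mutual best reply is (High, Hold), giving (9, 9).
Sequential outcome (High, Hold) coincides with the Nash profile (High, Hold).

yes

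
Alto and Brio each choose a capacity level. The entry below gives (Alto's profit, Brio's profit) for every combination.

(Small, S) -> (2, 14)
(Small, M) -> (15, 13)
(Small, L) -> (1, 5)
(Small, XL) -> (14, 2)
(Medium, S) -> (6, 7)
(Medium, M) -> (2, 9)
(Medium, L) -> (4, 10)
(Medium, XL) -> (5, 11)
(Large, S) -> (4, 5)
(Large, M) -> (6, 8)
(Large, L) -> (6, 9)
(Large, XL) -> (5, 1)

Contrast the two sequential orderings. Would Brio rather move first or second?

first

If Alto leads: Brio's best replies are Small→S, Medium→XL, Large→L; Alto's induced payoffs 2, 5, 6; outcome (Large, L), payoffs (6, 9).
If Brio leads: Alto's best replies are S→Medium, M→Small, L→Large, XL→Small; Brio's induced payoffs 7, 13, 9, 2; outcome (Small, M), payoffs (15, 13).
Brio gets 13 moving first and 9 moving second, so Brio prefers to move first.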